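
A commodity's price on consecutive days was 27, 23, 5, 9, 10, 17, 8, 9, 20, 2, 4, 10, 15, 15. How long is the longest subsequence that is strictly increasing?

Track the smallest tail for each achievable length (strict):
27 → extends → [27]
23 → replaces 27 → [23]
5 → replaces 23 → [5]
9 → extends → [5, 9]
10 → extends → [5, 9, 10]
17 → extends → [5, 9, 10, 17]
8 → replaces 9 → [5, 8, 10, 17]
9 → replaces 10 → [5, 8, 9, 17]
20 → extends → [5, 8, 9, 17, 20]
2 → replaces 5 → [2, 8, 9, 17, 20]
4 → replaces 8 → [2, 4, 9, 17, 20]
10 → replaces 17 → [2, 4, 9, 10, 20]
15 → replaces 20 → [2, 4, 9, 10, 15]
15 → already a tail → [2, 4, 9, 10, 15]
Five tails, so the longest strictly increasing subsequence has length 5 (e.g. 5, 9, 10, 17, 20).

5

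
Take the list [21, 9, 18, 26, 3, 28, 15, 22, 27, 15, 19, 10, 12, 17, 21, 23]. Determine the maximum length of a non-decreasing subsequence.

6

Let dp[i] be the length of the longest such subsequence ending at index i:
i:      1  2  3  4  5  6  7  8  9 10 11 12 13 14 15 16
a[i]:  21  9 18 26  3 28 15 22 27 15 19 10 12 17 21 23
dp:     1  1  2  3  1  4  2  3  4  3  4  2  3  4  5  6
Maximum dp value is 6.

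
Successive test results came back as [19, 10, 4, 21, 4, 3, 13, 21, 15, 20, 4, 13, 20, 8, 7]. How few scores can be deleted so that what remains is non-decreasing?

Fewest deletions = n − (longest non-decreasing subsequence).
Patience tails:
19 → extends → [19]
10 → replaces 19 → [10]
4 → replaces 10 → [4]
21 → extends → [4, 21]
4 → replaces 21 → [4, 4]
3 → replaces 4 → [3, 4]
13 → extends → [3, 4, 13]
21 → extends → [3, 4, 13, 21]
15 → replaces 21 → [3, 4, 13, 15]
20 → extends → [3, 4, 13, 15, 20]
4 → replaces 13 → [3, 4, 4, 15, 20]
13 → replaces 15 → [3, 4, 4, 13, 20]
20 → extends → [3, 4, 4, 13, 20, 20]
8 → replaces 13 → [3, 4, 4, 8, 20, 20]
7 → replaces 8 → [3, 4, 4, 7, 20, 20]
Longest non-decreasing subsequence has length 6, so deletions = 15 − 6 = 9.

9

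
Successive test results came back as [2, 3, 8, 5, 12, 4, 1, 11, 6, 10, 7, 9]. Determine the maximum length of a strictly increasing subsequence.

Let dp[i] be the length of the longest such subsequence ending at index i:
i:      1  2  3  4  5  6  7  8  9 10 11 12
a[i]:   2  3  8  5 12  4  1 11  6 10  7  9
dp:     1  2  3  3  4  3  1  4  4  5  5  6
Maximum dp value is 6.

6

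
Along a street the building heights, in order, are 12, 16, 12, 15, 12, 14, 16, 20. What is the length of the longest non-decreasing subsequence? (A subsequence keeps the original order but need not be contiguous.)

6

Track the smallest tail for each achievable length (allowing ties):
12 → extends → [12]
16 → extends → [12, 16]
12 → replaces 16 → [12, 12]
15 → extends → [12, 12, 15]
12 → replaces 15 → [12, 12, 12]
14 → extends → [12, 12, 12, 14]
16 → extends → [12, 12, 12, 14, 16]
20 → extends → [12, 12, 12, 14, 16, 20]
Six tails, so the longest non-decreasing subsequence has length 6 (e.g. 12, 12, 12, 14, 16, 20).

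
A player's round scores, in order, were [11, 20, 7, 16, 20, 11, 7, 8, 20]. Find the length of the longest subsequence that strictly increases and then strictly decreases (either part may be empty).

inc[i] = longest strictly increasing subsequence ending at i; dec[i] = longest strictly decreasing subsequence starting at i:
i:      1  2  3  4  5  6  7  8  9
a[i]:  11 20  7 16 20 11  7  8 20
inc:    1  2  1  2  3  2  1  2  3
dec:    2  4  1  3  3  2  1  1  1
Best peak at i=2 (value 20): inc=2, dec=4, length 2+4−1 = 5.

5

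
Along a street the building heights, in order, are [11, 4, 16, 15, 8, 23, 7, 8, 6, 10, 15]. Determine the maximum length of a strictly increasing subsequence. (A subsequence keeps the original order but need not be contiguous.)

Let dp[i] be the length of the longest such subsequence ending at index i:
i:      1  2  3  4  5  6  7  8  9 10 11
a[i]:  11  4 16 15  8 23  7  8  6 10 15
dp:     1  1  2  2  2  3  2  3  2  4  5
Maximum dp value is 5.

5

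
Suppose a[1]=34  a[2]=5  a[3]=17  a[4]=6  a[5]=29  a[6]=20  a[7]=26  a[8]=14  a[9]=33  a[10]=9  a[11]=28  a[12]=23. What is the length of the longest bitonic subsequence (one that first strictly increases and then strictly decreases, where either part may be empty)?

7

inc[i] = longest strictly increasing subsequence ending at i; dec[i] = longest strictly decreasing subsequence starting at i:
i:      1  2  3  4  5  6  7  8  9 10 11 12
a[i]:  34  5 17  6 29 20 26 14 33  9 28 23
inc:    1  1  2  2  3  3  4  3  5  3  5  4
dec:    5  1  3  1  4  3  3  2  3  1  2  1
Best peak at i=9 (value 33): inc=5, dec=3, length 5+3−1 = 7.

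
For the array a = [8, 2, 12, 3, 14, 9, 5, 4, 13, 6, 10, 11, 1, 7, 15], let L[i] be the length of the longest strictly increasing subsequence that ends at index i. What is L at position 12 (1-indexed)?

dp[i] = 1 + max{dp[j] : j<i, a[j]<a[i]} (or 1 if no such j):
i:      1  2  3  4  5  6  7  8  9 10 11 12 13 14 15
a[i]:   8  2 12  3 14  9  5  4 13  6 10 11  1  7 15
dp:     1  1  2  2  3  3  3  3  4  4  5  6  1  5  7
At index 12 the value is 6.

6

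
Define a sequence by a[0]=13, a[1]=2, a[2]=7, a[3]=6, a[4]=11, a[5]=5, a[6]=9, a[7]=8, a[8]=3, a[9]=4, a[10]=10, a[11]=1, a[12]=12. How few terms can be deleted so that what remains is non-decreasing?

8

Fewest deletions = n − (longest non-decreasing subsequence).
Patience tails:
13 → extends → [13]
2 → replaces 13 → [2]
7 → extends → [2, 7]
6 → replaces 7 → [2, 6]
11 → extends → [2, 6, 11]
5 → replaces 6 → [2, 5, 11]
9 → replaces 11 → [2, 5, 9]
8 → replaces 9 → [2, 5, 8]
3 → replaces 5 → [2, 3, 8]
4 → replaces 8 → [2, 3, 4]
10 → extends → [2, 3, 4, 10]
1 → replaces 2 → [1, 3, 4, 10]
12 → extends → [1, 3, 4, 10, 12]
Longest non-decreasing subsequence has length 5, so deletions = 13 − 5 = 8.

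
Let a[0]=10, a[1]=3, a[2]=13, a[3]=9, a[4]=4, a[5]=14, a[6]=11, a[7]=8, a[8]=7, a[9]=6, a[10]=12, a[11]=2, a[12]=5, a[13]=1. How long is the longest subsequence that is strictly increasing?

Track the smallest tail for each achievable length (strict):
10 → extends → [10]
3 → replaces 10 → [3]
13 → extends → [3, 13]
9 → replaces 13 → [3, 9]
4 → replaces 9 → [3, 4]
14 → extends → [3, 4, 14]
11 → replaces 14 → [3, 4, 11]
8 → replaces 11 → [3, 4, 8]
7 → replaces 8 → [3, 4, 7]
6 → replaces 7 → [3, 4, 6]
12 → extends → [3, 4, 6, 12]
2 → replaces 3 → [2, 4, 6, 12]
5 → replaces 6 → [2, 4, 5, 12]
1 → replaces 2 → [1, 4, 5, 12]
Four tails, so the longest strictly increasing subsequence has length 4 (e.g. 3, 9, 11, 12).

4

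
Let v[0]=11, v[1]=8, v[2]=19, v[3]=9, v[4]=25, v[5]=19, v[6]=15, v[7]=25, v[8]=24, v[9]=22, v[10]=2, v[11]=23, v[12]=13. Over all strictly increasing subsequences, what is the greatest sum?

Let S[i] be the best sum of a strictly increasing subsequence ending at i:
i:      0  1  2  3  4  5  6  7  8  9 10 11 12
v[i]:  11  8 19  9 25 19 15 25 24 22  2 23 13
S:     11  8 30 17 55 36 32 61 60 58  2 81 30
Maximum is 81 (e.g. 8 + 9 + 19 + 22 + 23).

81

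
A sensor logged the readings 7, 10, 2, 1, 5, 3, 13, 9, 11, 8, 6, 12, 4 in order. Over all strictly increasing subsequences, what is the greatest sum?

Let S[i] be the best sum of a strictly increasing subsequence ending at i:
i:      1  2  3  4  5  6  7  8  9 10 11 12 13
a[i]:   7 10  2  1  5  3 13  9 11  8  6 12  4
S:      7 17  2  1  7  5 30 16 28 15 13 40  9
Maximum is 40 (e.g. 7 + 10 + 11 + 12).

40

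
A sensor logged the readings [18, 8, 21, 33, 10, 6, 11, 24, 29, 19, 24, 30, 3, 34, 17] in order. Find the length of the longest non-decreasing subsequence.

7

Track the smallest tail for each achievable length (allowing ties):
18 → extends → [18]
8 → replaces 18 → [8]
21 → extends → [8, 21]
33 → extends → [8, 21, 33]
10 → replaces 21 → [8, 10, 33]
6 → replaces 8 → [6, 10, 33]
11 → replaces 33 → [6, 10, 11]
24 → extends → [6, 10, 11, 24]
29 → extends → [6, 10, 11, 24, 29]
19 → replaces 24 → [6, 10, 11, 19, 29]
24 → replaces 29 → [6, 10, 11, 19, 24]
30 → extends → [6, 10, 11, 19, 24, 30]
3 → replaces 6 → [3, 10, 11, 19, 24, 30]
34 → extends → [3, 10, 11, 19, 24, 30, 34]
17 → replaces 19 → [3, 10, 11, 17, 24, 30, 34]
Seven tails, so the longest non-decreasing subsequence has length 7 (e.g. 8, 10, 11, 24, 29, 30, 34).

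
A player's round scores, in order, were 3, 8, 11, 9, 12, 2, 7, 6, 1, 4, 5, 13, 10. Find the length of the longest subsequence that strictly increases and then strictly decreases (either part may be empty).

7

inc[i] = longest strictly increasing subsequence ending at i; dec[i] = longest strictly decreasing subsequence starting at i:
i:      1  2  3  4  5  6  7  8  9 10 11 12 13
a[i]:   3  8 11  9 12  2  7  6  1  4  5 13 10
inc:    1  2  3  3  4  1  2  2  1  2  3  5  4
dec:    3  4  5  4  4  2  3  2  1  1  1  2  1
Best peak at i=3 (value 11): inc=3, dec=5, length 3+5−1 = 7.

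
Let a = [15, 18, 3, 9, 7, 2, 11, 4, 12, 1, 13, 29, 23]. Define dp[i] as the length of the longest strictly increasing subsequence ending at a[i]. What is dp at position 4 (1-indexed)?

dp[i] = 1 + max{dp[j] : j<i, a[j]<a[i]} (or 1 if no such j):
i:      1  2  3  4  5  6  7  8  9 10 11 12 13
a[i]:  15 18  3  9  7  2 11  4 12  1 13 29 23
dp:     1  2  1  2  2  1  3  2  4  1  5  6  6
At index 4 the value is 2.

2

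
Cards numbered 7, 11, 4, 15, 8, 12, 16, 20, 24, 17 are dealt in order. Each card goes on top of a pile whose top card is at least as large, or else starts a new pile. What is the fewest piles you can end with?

6

Place each on the leftmost legal pile:
7 → new pile 1 (tops now [7])
11 → new pile 2 (tops now [7, 11])
4 → pile 1 (tops now [4, 11])
15 → new pile 3 (tops now [4, 11, 15])
8 → pile 2 (tops now [4, 8, 15])
12 → pile 3 (tops now [4, 8, 12])
16 → new pile 4 (tops now [4, 8, 12, 16])
20 → new pile 5 (tops now [4, 8, 12, 16, 20])
24 → new pile 6 (tops now [4, 8, 12, 16, 20, 24])
17 → pile 5 (tops now [4, 8, 12, 16, 17, 24])
Six piles.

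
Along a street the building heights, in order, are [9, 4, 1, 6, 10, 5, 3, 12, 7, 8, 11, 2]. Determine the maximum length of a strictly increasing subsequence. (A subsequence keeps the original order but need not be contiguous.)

5

Let dp[i] be the length of the longest such subsequence ending at index i:
i:      1  2  3  4  5  6  7  8  9 10 11 12
a[i]:   9  4  1  6 10  5  3 12  7  8 11  2
dp:     1  1  1  2  3  2  2  4  3  4  5  2
Maximum dp value is 5.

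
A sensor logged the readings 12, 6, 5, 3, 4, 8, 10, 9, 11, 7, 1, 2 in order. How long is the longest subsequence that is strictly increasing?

5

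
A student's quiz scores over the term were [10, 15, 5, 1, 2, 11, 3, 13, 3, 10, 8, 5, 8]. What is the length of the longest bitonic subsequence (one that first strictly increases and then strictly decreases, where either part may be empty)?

inc[i] = longest strictly increasing subsequence ending at i; dec[i] = longest strictly decreasing subsequence starting at i:
i:      1  2  3  4  5  6  7  8  9 10 11 12 13
a[i]:  10 15  5  1  2 11  3 13  3 10  8  5  8
inc:    1  2  1  1  2  3  3  4  3  4  4  4  5
dec:    3  5  2  1  1  4  1  4  1  3  2  1  1
Best peak at i=8 (value 13): inc=4, dec=4, length 4+4−1 = 7.

7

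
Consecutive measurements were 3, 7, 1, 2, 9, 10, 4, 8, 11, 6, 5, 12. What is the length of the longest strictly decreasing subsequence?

4

Let dp[i] be the longest strictly decreasing subsequence ending at i:
i:      1  2  3  4  5  6  7  8  9 10 11 12
a[i]:   3  7  1  2  9 10  4  8 11  6  5 12
dp:     1  1  2  2  1  1  2  2  1  3  4  1
Maximum is 4.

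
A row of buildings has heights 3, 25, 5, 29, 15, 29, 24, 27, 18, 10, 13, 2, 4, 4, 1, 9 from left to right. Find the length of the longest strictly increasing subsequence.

5

Track the smallest tail for each achievable length (strict):
3 → extends → [3]
25 → extends → [3, 25]
5 → replaces 25 → [3, 5]
29 → extends → [3, 5, 29]
15 → replaces 29 → [3, 5, 15]
29 → extends → [3, 5, 15, 29]
24 → replaces 29 → [3, 5, 15, 24]
27 → extends → [3, 5, 15, 24, 27]
18 → replaces 24 → [3, 5, 15, 18, 27]
10 → replaces 15 → [3, 5, 10, 18, 27]
13 → replaces 18 → [3, 5, 10, 13, 27]
2 → replaces 3 → [2, 5, 10, 13, 27]
4 → replaces 5 → [2, 4, 10, 13, 27]
4 → already a tail → [2, 4, 10, 13, 27]
1 → replaces 2 → [1, 4, 10, 13, 27]
9 → replaces 10 → [1, 4, 9, 13, 27]
Five tails, so the longest strictly increasing subsequence has length 5 (e.g. 3, 5, 15, 24, 27).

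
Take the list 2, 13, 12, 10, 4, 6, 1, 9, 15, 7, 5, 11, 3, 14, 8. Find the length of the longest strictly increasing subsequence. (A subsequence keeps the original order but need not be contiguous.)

6

Track the smallest tail for each achievable length (strict):
2 → extends → [2]
13 → extends → [2, 13]
12 → replaces 13 → [2, 12]
10 → replaces 12 → [2, 10]
4 → replaces 10 → [2, 4]
6 → extends → [2, 4, 6]
1 → replaces 2 → [1, 4, 6]
9 → extends → [1, 4, 6, 9]
15 → extends → [1, 4, 6, 9, 15]
7 → replaces 9 → [1, 4, 6, 7, 15]
5 → replaces 6 → [1, 4, 5, 7, 15]
11 → replaces 15 → [1, 4, 5, 7, 11]
3 → replaces 4 → [1, 3, 5, 7, 11]
14 → extends → [1, 3, 5, 7, 11, 14]
8 → replaces 11 → [1, 3, 5, 7, 8, 14]
Six tails, so the longest strictly increasing subsequence has length 6 (e.g. 2, 4, 6, 9, 11, 14).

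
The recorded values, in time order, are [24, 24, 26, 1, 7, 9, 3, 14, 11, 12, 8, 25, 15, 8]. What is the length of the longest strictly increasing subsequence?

6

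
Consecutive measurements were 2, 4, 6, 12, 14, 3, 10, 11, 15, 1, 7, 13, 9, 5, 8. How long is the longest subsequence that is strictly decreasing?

Let dp[i] be the longest strictly decreasing subsequence ending at i:
i:      1  2  3  4  5  6  7  8  9 10 11 12 13 14 15
a[i]:   2  4  6 12 14  3 10 11 15  1  7 13  9  5  8
dp:     1  1  1  1  1  2  2  2  1  3  3  2  3  4  4
Maximum is 4.

4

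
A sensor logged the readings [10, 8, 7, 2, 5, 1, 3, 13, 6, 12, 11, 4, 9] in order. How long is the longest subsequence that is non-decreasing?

4

Track the smallest tail for each achievable length (allowing ties):
10 → extends → [10]
8 → replaces 10 → [8]
7 → replaces 8 → [7]
2 → replaces 7 → [2]
5 → extends → [2, 5]
1 → replaces 2 → [1, 5]
3 → replaces 5 → [1, 3]
13 → extends → [1, 3, 13]
6 → replaces 13 → [1, 3, 6]
12 → extends → [1, 3, 6, 12]
11 → replaces 12 → [1, 3, 6, 11]
4 → replaces 6 → [1, 3, 4, 11]
9 → replaces 11 → [1, 3, 4, 9]
Four tails, so the longest non-decreasing subsequence has length 4 (e.g. 2, 5, 6, 12).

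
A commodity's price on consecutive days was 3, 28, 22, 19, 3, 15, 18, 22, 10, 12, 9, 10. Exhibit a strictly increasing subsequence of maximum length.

3, 15, 18, 22

Patience tails give the LIS length; then backtrack through the dp parents:
3 → extends → [3]
28 → extends → [3, 28]
22 → replaces 28 → [3, 22]
19 → replaces 22 → [3, 19]
3 → already a tail → [3, 19]
15 → replaces 19 → [3, 15]
18 → extends → [3, 15, 18]
22 → extends → [3, 15, 18, 22]
10 → replaces 15 → [3, 10, 18, 22]
12 → replaces 18 → [3, 10, 12, 22]
9 → replaces 10 → [3, 9, 12, 22]
10 → replaces 12 → [3, 9, 10, 22]
Length 4; one witness is 3, 15, 18, 22.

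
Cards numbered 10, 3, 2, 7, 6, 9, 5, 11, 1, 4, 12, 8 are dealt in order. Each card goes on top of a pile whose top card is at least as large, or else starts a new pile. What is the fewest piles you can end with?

Place each on the leftmost legal pile:
10 → new pile 1 (tops now [10])
3 → pile 1 (tops now [3])
2 → pile 1 (tops now [2])
7 → new pile 2 (tops now [2, 7])
6 → pile 2 (tops now [2, 6])
9 → new pile 3 (tops now [2, 6, 9])
5 → pile 2 (tops now [2, 5, 9])
11 → new pile 4 (tops now [2, 5, 9, 11])
1 → pile 1 (tops now [1, 5, 9, 11])
4 → pile 2 (tops now [1, 4, 9, 11])
12 → new pile 5 (tops now [1, 4, 9, 11, 12])
8 → pile 3 (tops now [1, 4, 8, 11, 12])
Five piles.

5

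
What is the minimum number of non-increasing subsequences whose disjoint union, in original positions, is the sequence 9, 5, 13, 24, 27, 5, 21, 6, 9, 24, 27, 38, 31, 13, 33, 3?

Place each on the leftmost legal pile:
9 → new pile 1 (tops now [9])
5 → pile 1 (tops now [5])
13 → new pile 2 (tops now [5, 13])
24 → new pile 3 (tops now [5, 13, 24])
27 → new pile 4 (tops now [5, 13, 24, 27])
5 → pile 1 (tops now [5, 13, 24, 27])
21 → pile 3 (tops now [5, 13, 21, 27])
6 → pile 2 (tops now [5, 6, 21, 27])
9 → pile 3 (tops now [5, 6, 9, 27])
24 → pile 4 (tops now [5, 6, 9, 24])
27 → new pile 5 (tops now [5, 6, 9, 24, 27])
38 → new pile 6 (tops now [5, 6, 9, 24, 27, 38])
31 → pile 6 (tops now [5, 6, 9, 24, 27, 31])
13 → pile 4 (tops now [5, 6, 9, 13, 27, 31])
33 → new pile 7 (tops now [5, 6, 9, 13, 27, 31, 33])
3 → pile 1 (tops now [3, 6, 9, 13, 27, 31, 33])
Seven piles.

7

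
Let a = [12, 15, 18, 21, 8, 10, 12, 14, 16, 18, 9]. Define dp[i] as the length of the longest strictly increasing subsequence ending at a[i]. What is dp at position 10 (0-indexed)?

dp[i] = 1 + max{dp[j] : j<i, a[j]<a[i]} (or 1 if no such j):
i:      0  1  2  3  4  5  6  7  8  9 10
a[i]:  12 15 18 21  8 10 12 14 16 18  9
dp:     1  2  3  4  1  2  3  4  5  6  2
At index 10 the value is 2.

2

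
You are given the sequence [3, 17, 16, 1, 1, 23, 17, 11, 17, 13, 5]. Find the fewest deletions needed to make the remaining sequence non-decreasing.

Fewest deletions = n − (longest non-decreasing subsequence).
i:      1  2  3  4  5  6  7  8  9 10 11
a[i]:   3 17 16  1  1 23 17 11 17 13  5
dp:     1  2  2  1  2  3  3  3  4  4  3
max dp = 4, so deletions = 11 − 4 = 7.

7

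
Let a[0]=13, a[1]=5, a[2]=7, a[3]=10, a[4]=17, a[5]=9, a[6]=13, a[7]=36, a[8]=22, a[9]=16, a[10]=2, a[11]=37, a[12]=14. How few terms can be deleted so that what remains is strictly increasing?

7

Fewest deletions = n − (longest strictly increasing subsequence).
Patience tails:
13 → extends → [13]
5 → replaces 13 → [5]
7 → extends → [5, 7]
10 → extends → [5, 7, 10]
17 → extends → [5, 7, 10, 17]
9 → replaces 10 → [5, 7, 9, 17]
13 → replaces 17 → [5, 7, 9, 13]
36 → extends → [5, 7, 9, 13, 36]
22 → replaces 36 → [5, 7, 9, 13, 22]
16 → replaces 22 → [5, 7, 9, 13, 16]
2 → replaces 5 → [2, 7, 9, 13, 16]
37 → extends → [2, 7, 9, 13, 16, 37]
14 → replaces 16 → [2, 7, 9, 13, 14, 37]
Longest strictly increasing subsequence has length 6, so deletions = 13 − 6 = 7.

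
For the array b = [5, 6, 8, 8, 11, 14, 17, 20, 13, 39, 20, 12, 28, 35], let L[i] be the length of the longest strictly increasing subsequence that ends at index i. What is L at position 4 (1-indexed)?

dp[i] = 1 + max{dp[j] : j<i, b[j]<b[i]} (or 1 if no such j):
i:      1  2  3  4  5  6  7  8  9 10 11 12 13 14
b[i]:   5  6  8  8 11 14 17 20 13 39 20 12 28 35
dp:     1  2  3  3  4  5  6  7  5  8  7  5  8  9
At index 4 the value is 3.

3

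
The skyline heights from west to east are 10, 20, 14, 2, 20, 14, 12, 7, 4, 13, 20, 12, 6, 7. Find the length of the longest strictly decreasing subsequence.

Negate each value so 'decreasing' becomes 'increasing', then run patience tails on the negated sequence:
-10 → extends → [-10]
-20 → replaces -10 → [-20]
-14 → extends → [-20, -14]
-2 → extends → [-20, -14, -2]
-20 → already a tail → [-20, -14, -2]
-14 → already a tail → [-20, -14, -2]
-12 → replaces -2 → [-20, -14, -12]
-7 → extends → [-20, -14, -12, -7]
-4 → extends → [-20, -14, -12, -7, -4]
-13 → replaces -12 → [-20, -14, -13, -7, -4]
-20 → already a tail → [-20, -14, -13, -7, -4]
-12 → replaces -7 → [-20, -14, -13, -12, -4]
-6 → replaces -4 → [-20, -14, -13, -12, -6]
-7 → replaces -6 → [-20, -14, -13, -12, -7]
Five tails, so the longest strictly decreasing subsequence of the original has length 5.

5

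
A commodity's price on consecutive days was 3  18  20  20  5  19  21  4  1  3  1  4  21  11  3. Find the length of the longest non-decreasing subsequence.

Track the smallest tail for each achievable length (allowing ties):
3 → extends → [3]
18 → extends → [3, 18]
20 → extends → [3, 18, 20]
20 → extends → [3, 18, 20, 20]
5 → replaces 18 → [3, 5, 20, 20]
19 → replaces 20 → [3, 5, 19, 20]
21 → extends → [3, 5, 19, 20, 21]
4 → replaces 5 → [3, 4, 19, 20, 21]
1 → replaces 3 → [1, 4, 19, 20, 21]
3 → replaces 4 → [1, 3, 19, 20, 21]
1 → replaces 3 → [1, 1, 19, 20, 21]
4 → replaces 19 → [1, 1, 4, 20, 21]
21 → extends → [1, 1, 4, 20, 21, 21]
11 → replaces 20 → [1, 1, 4, 11, 21, 21]
3 → replaces 4 → [1, 1, 3, 11, 21, 21]
Six tails, so the longest non-decreasing subsequence has length 6 (e.g. 3, 18, 20, 20, 21, 21).

6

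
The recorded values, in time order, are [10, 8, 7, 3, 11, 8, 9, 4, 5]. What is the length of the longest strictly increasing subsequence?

Track the smallest tail for each achievable length (strict):
10 → extends → [10]
8 → replaces 10 → [8]
7 → replaces 8 → [7]
3 → replaces 7 → [3]
11 → extends → [3, 11]
8 → replaces 11 → [3, 8]
9 → extends → [3, 8, 9]
4 → replaces 8 → [3, 4, 9]
5 → replaces 9 → [3, 4, 5]
Three tails, so the longest strictly increasing subsequence has length 3 (e.g. 7, 8, 9).

3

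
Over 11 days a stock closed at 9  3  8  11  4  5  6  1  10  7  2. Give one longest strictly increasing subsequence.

Patience tails give the LIS length; then backtrack through the dp parents:
9 → extends → [9]
3 → replaces 9 → [3]
8 → extends → [3, 8]
11 → extends → [3, 8, 11]
4 → replaces 8 → [3, 4, 11]
5 → replaces 11 → [3, 4, 5]
6 → extends → [3, 4, 5, 6]
1 → replaces 3 → [1, 4, 5, 6]
10 → extends → [1, 4, 5, 6, 10]
7 → replaces 10 → [1, 4, 5, 6, 7]
2 → replaces 4 → [1, 2, 5, 6, 7]
Length 5; one witness is 3, 4, 5, 6, 10.

3, 4, 5, 6, 10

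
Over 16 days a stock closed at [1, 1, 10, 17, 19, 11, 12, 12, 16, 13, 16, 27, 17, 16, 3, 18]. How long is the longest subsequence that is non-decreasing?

10

Track the smallest tail for each achievable length (allowing ties):
1 → extends → [1]
1 → extends → [1, 1]
10 → extends → [1, 1, 10]
17 → extends → [1, 1, 10, 17]
19 → extends → [1, 1, 10, 17, 19]
11 → replaces 17 → [1, 1, 10, 11, 19]
12 → replaces 19 → [1, 1, 10, 11, 12]
12 → extends → [1, 1, 10, 11, 12, 12]
16 → extends → [1, 1, 10, 11, 12, 12, 16]
13 → replaces 16 → [1, 1, 10, 11, 12, 12, 13]
16 → extends → [1, 1, 10, 11, 12, 12, 13, 16]
27 → extends → [1, 1, 10, 11, 12, 12, 13, 16, 27]
17 → replaces 27 → [1, 1, 10, 11, 12, 12, 13, 16, 17]
16 → replaces 17 → [1, 1, 10, 11, 12, 12, 13, 16, 16]
3 → replaces 10 → [1, 1, 3, 11, 12, 12, 13, 16, 16]
18 → extends → [1, 1, 3, 11, 12, 12, 13, 16, 16, 18]
Ten tails, so the longest non-decreasing subsequence has length 10 (e.g. 1, 1, 10, 11, 12, 12, 16, 16, 17, 18).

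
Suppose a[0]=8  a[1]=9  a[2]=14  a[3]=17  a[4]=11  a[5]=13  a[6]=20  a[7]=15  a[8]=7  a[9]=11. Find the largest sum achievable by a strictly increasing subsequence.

68

Let S[i] be the best sum of a strictly increasing subsequence ending at i:
i:      0  1  2  3  4  5  6  7  8  9
a[i]:   8  9 14 17 11 13 20 15  7 11
S:      8 17 31 48 28 41 68 56  7 28
Maximum is 68 (e.g. 8 + 9 + 14 + 17 + 20).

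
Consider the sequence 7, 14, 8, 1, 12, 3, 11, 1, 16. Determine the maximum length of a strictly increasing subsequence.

Track the smallest tail for each achievable length (strict):
7 → extends → [7]
14 → extends → [7, 14]
8 → replaces 14 → [7, 8]
1 → replaces 7 → [1, 8]
12 → extends → [1, 8, 12]
3 → replaces 8 → [1, 3, 12]
11 → replaces 12 → [1, 3, 11]
1 → already a tail → [1, 3, 11]
16 → extends → [1, 3, 11, 16]
Four tails, so the longest strictly increasing subsequence has length 4 (e.g. 7, 8, 12, 16).

4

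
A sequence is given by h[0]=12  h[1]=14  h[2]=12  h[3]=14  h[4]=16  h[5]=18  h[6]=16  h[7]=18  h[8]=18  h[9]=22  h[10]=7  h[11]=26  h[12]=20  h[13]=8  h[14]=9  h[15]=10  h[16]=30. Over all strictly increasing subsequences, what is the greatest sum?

138

Let S[i] be the best sum of a strictly increasing subsequence ending at i:
i:       0   1   2   3   4   5   6   7   8   9  10  11  12  13  14  15  16
h[i]:   12  14  12  14  16  18  16  18  18  22   7  26  20   8   9  10  30
S:      12  26  12  26  42  60  42  60  60  82   7 108  80  15  24  34 138
Maximum is 138 (e.g. 12 + 14 + 16 + 18 + 22 + 26 + 30).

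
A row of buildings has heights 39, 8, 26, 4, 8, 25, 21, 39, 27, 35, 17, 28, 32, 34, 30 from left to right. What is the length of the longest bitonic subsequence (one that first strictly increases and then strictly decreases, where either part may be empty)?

8

inc[i] = longest strictly increasing subsequence ending at i; dec[i] = longest strictly decreasing subsequence starting at i:
i:      1  2  3  4  5  6  7  8  9 10 11 12 13 14 15
a[i]:  39  8 26  4  8 25 21 39 27 35 17 28 32 34 30
inc:    1  1  2  1  2  3  3  4  4  5  3  5  6  7  6
dec:    5  2  4  1  1  3  2  4  2  3  1  1  2  2  1
Best peak at i=14 (value 34): inc=7, dec=2, length 7+2−1 = 8.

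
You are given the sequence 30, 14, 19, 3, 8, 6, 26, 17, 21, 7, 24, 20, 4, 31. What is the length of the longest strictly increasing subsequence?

Track the smallest tail for each achievable length (strict):
30 → extends → [30]
14 → replaces 30 → [14]
19 → extends → [14, 19]
3 → replaces 14 → [3, 19]
8 → replaces 19 → [3, 8]
6 → replaces 8 → [3, 6]
26 → extends → [3, 6, 26]
17 → replaces 26 → [3, 6, 17]
21 → extends → [3, 6, 17, 21]
7 → replaces 17 → [3, 6, 7, 21]
24 → extends → [3, 6, 7, 21, 24]
20 → replaces 21 → [3, 6, 7, 20, 24]
4 → replaces 6 → [3, 4, 7, 20, 24]
31 → extends → [3, 4, 7, 20, 24, 31]
Six tails, so the longest strictly increasing subsequence has length 6 (e.g. 3, 8, 17, 21, 24, 31).

6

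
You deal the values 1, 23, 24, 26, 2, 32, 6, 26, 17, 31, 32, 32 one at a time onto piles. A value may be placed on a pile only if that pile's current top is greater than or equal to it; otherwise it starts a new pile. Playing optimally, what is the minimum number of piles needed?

Place each on the leftmost legal pile:
1 → new pile 1 (tops now [1])
23 → new pile 2 (tops now [1, 23])
24 → new pile 3 (tops now [1, 23, 24])
26 → new pile 4 (tops now [1, 23, 24, 26])
2 → pile 2 (tops now [1, 2, 24, 26])
32 → new pile 5 (tops now [1, 2, 24, 26, 32])
6 → pile 3 (tops now [1, 2, 6, 26, 32])
26 → pile 4 (tops now [1, 2, 6, 26, 32])
17 → pile 4 (tops now [1, 2, 6, 17, 32])
31 → pile 5 (tops now [1, 2, 6, 17, 31])
32 → new pile 6 (tops now [1, 2, 6, 17, 31, 32])
32 → pile 6 (tops now [1, 2, 6, 17, 31, 32])
Six piles.

6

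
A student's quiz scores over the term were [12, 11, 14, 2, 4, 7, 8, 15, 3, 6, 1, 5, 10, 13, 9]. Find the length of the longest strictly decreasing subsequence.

Negate each value so 'decreasing' becomes 'increasing', then run patience tails on the negated sequence:
-12 → extends → [-12]
-11 → extends → [-12, -11]
-14 → replaces -12 → [-14, -11]
-2 → extends → [-14, -11, -2]
-4 → replaces -2 → [-14, -11, -4]
-7 → replaces -4 → [-14, -11, -7]
-8 → replaces -7 → [-14, -11, -8]
-15 → replaces -14 → [-15, -11, -8]
-3 → extends → [-15, -11, -8, -3]
-6 → replaces -3 → [-15, -11, -8, -6]
-1 → extends → [-15, -11, -8, -6, -1]
-5 → replaces -1 → [-15, -11, -8, -6, -5]
-10 → replaces -8 → [-15, -11, -10, -6, -5]
-13 → replaces -11 → [-15, -13, -10, -6, -5]
-9 → replaces -6 → [-15, -13, -10, -9, -5]
Five tails, so the longest strictly decreasing subsequence of the original has length 5.

5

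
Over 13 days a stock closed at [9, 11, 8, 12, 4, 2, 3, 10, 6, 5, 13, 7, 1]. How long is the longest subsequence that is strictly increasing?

4

Track the smallest tail for each achievable length (strict):
9 → extends → [9]
11 → extends → [9, 11]
8 → replaces 9 → [8, 11]
12 → extends → [8, 11, 12]
4 → replaces 8 → [4, 11, 12]
2 → replaces 4 → [2, 11, 12]
3 → replaces 11 → [2, 3, 12]
10 → replaces 12 → [2, 3, 10]
6 → replaces 10 → [2, 3, 6]
5 → replaces 6 → [2, 3, 5]
13 → extends → [2, 3, 5, 13]
7 → replaces 13 → [2, 3, 5, 7]
1 → replaces 2 → [1, 3, 5, 7]
Four tails, so the longest strictly increasing subsequence has length 4 (e.g. 9, 11, 12, 13).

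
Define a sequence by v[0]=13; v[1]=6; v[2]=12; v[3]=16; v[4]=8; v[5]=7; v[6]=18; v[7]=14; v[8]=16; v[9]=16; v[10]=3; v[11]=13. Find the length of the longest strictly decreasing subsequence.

5

Negate each value so 'decreasing' becomes 'increasing', then run patience tails on the negated sequence:
-13 → extends → [-13]
-6 → extends → [-13, -6]
-12 → replaces -6 → [-13, -12]
-16 → replaces -13 → [-16, -12]
-8 → extends → [-16, -12, -8]
-7 → extends → [-16, -12, -8, -7]
-18 → replaces -16 → [-18, -12, -8, -7]
-14 → replaces -12 → [-18, -14, -8, -7]
-16 → replaces -14 → [-18, -16, -8, -7]
-16 → already a tail → [-18, -16, -8, -7]
-3 → extends → [-18, -16, -8, -7, -3]
-13 → replaces -8 → [-18, -16, -13, -7, -3]
Five tails, so the longest strictly decreasing subsequence of the original has length 5.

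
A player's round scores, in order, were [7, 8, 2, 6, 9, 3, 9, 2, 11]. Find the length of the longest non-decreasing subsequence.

Track the smallest tail for each achievable length (allowing ties):
7 → extends → [7]
8 → extends → [7, 8]
2 → replaces 7 → [2, 8]
6 → replaces 8 → [2, 6]
9 → extends → [2, 6, 9]
3 → replaces 6 → [2, 3, 9]
9 → extends → [2, 3, 9, 9]
2 → replaces 3 → [2, 2, 9, 9]
11 → extends → [2, 2, 9, 9, 11]
Five tails, so the longest non-decreasing subsequence has length 5 (e.g. 7, 8, 9, 9, 11).

5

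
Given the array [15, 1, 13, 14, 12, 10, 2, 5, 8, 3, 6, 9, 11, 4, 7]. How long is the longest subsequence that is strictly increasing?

Track the smallest tail for each achievable length (strict):
15 → extends → [15]
1 → replaces 15 → [1]
13 → extends → [1, 13]
14 → extends → [1, 13, 14]
12 → replaces 13 → [1, 12, 14]
10 → replaces 12 → [1, 10, 14]
2 → replaces 10 → [1, 2, 14]
5 → replaces 14 → [1, 2, 5]
8 → extends → [1, 2, 5, 8]
3 → replaces 5 → [1, 2, 3, 8]
6 → replaces 8 → [1, 2, 3, 6]
9 → extends → [1, 2, 3, 6, 9]
11 → extends → [1, 2, 3, 6, 9, 11]
4 → replaces 6 → [1, 2, 3, 4, 9, 11]
7 → replaces 9 → [1, 2, 3, 4, 7, 11]
Six tails, so the longest strictly increasing subsequence has length 6 (e.g. 1, 2, 5, 8, 9, 11).

6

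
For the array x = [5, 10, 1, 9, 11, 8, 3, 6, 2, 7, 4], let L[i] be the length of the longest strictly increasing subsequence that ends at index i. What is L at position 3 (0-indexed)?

dp[i] = 1 + max{dp[j] : j<i, x[j]<x[i]} (or 1 if no such j):
i:      0  1  2  3  4  5  6  7  8  9 10
x[i]:   5 10  1  9 11  8  3  6  2  7  4
dp:     1  2  1  2  3  2  2  3  2  4  3
At index 3 the value is 2.

2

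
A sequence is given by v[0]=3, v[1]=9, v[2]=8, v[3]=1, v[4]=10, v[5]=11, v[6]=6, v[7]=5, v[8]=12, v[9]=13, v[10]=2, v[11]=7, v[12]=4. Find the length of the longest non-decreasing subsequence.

Track the smallest tail for each achievable length (allowing ties):
3 → extends → [3]
9 → extends → [3, 9]
8 → replaces 9 → [3, 8]
1 → replaces 3 → [1, 8]
10 → extends → [1, 8, 10]
11 → extends → [1, 8, 10, 11]
6 → replaces 8 → [1, 6, 10, 11]
5 → replaces 6 → [1, 5, 10, 11]
12 → extends → [1, 5, 10, 11, 12]
13 → extends → [1, 5, 10, 11, 12, 13]
2 → replaces 5 → [1, 2, 10, 11, 12, 13]
7 → replaces 10 → [1, 2, 7, 11, 12, 13]
4 → replaces 7 → [1, 2, 4, 11, 12, 13]
Six tails, so the longest non-decreasing subsequence has length 6 (e.g. 3, 9, 10, 11, 12, 13).

6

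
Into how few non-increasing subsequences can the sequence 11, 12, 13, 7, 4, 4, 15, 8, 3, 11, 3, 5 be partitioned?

4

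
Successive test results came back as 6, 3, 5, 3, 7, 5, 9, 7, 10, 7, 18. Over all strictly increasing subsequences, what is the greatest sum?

Let S[i] be the best sum of a strictly increasing subsequence ending at i:
i:      1  2  3  4  5  6  7  8  9 10 11
a[i]:   6  3  5  3  7  5  9  7 10  7 18
S:      6  3  8  3 15  8 24 15 34 15 52
Maximum is 52 (e.g. 3 + 5 + 7 + 9 + 10 + 18).

52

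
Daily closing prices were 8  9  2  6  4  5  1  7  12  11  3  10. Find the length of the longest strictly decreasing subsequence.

Let dp[i] be the longest strictly decreasing subsequence ending at i:
i:      1  2  3  4  5  6  7  8  9 10 11 12
a[i]:   8  9  2  6  4  5  1  7 12 11  3 10
dp:     1  1  2  2  3  3  4  2  1  2  4  3
Maximum is 4.

4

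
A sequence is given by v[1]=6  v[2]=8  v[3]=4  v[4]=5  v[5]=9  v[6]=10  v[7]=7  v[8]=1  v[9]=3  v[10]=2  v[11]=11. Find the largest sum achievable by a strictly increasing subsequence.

44

Let S[i] be the best sum of a strictly increasing subsequence ending at i:
i:      1  2  3  4  5  6  7  8  9 10 11
v[i]:   6  8  4  5  9 10  7  1  3  2 11
S:      6 14  4  9 23 33 16  1  4  3 44
Maximum is 44 (e.g. 6 + 8 + 9 + 10 + 11).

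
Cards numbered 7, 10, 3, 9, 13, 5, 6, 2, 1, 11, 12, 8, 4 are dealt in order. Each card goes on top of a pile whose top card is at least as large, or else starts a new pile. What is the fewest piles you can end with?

5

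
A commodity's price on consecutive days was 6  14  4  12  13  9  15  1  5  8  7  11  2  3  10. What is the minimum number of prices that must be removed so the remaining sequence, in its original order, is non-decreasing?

11

Fewest deletions = n − (longest non-decreasing subsequence).
i:      1  2  3  4  5  6  7  8  9 10 11 12 13 14 15
a[i]:   6 14  4 12 13  9 15  1  5  8  7 11  2  3 10
dp:     1  2  1  2  3  2  4  1  2  3  3  4  2  3  4
max dp = 4, so deletions = 15 − 4 = 11.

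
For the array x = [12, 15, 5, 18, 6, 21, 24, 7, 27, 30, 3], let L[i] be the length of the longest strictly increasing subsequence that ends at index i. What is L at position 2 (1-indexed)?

2

dp[i] = 1 + max{dp[j] : j<i, x[j]<x[i]} (or 1 if no such j):
i:      1  2  3  4  5  6  7  8  9 10 11
x[i]:  12 15  5 18  6 21 24  7 27 30  3
dp:     1  2  1  3  2  4  5  3  6  7  1
At index 2 the value is 2.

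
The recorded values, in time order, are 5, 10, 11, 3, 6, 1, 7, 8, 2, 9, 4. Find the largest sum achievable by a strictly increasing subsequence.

Let S[i] be the best sum of a strictly increasing subsequence ending at i:
i:      1  2  3  4  5  6  7  8  9 10 11
a[i]:   5 10 11  3  6  1  7  8  2  9  4
S:      5 15 26  3 11  1 18 26  3 35  7
Maximum is 35 (e.g. 5 + 6 + 7 + 8 + 9).

35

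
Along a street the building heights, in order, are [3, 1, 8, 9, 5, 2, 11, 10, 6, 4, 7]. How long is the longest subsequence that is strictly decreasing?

4

Let dp[i] be the longest strictly decreasing subsequence ending at i:
i:      1  2  3  4  5  6  7  8  9 10 11
a[i]:   3  1  8  9  5  2 11 10  6  4  7
dp:     1  2  1  1  2  3  1  2  3  4  3
Maximum is 4.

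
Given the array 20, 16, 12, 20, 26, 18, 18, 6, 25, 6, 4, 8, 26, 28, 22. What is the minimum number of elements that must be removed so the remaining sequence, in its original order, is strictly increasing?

10

Fewest deletions = n − (longest strictly increasing subsequence).
i:      1  2  3  4  5  6  7  8  9 10 11 12 13 14 15
a[i]:  20 16 12 20 26 18 18  6 25  6  4  8 26 28 22
dp:     1  1  1  2  3  2  2  1  3  1  1  2  4  5  3
max dp = 5, so deletions = 15 − 5 = 10.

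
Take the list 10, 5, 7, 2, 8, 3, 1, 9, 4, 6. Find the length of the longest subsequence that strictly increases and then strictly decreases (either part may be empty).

5

inc[i] = longest strictly increasing subsequence ending at i; dec[i] = longest strictly decreasing subsequence starting at i:
i:      1  2  3  4  5  6  7  8  9 10
a[i]:  10  5  7  2  8  3  1  9  4  6
inc:    1  1  2  1  3  2  1  4  3  4
dec:    4  3  3  2  3  2  1  2  1  1
Best peak at i=5 (value 8): inc=3, dec=3, length 3+3−1 = 5.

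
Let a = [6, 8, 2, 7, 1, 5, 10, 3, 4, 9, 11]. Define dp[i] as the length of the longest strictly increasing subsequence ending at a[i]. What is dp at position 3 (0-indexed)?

2

dp[i] = 1 + max{dp[j] : j<i, a[j]<a[i]} (or 1 if no such j):
i:      0  1  2  3  4  5  6  7  8  9 10
a[i]:   6  8  2  7  1  5 10  3  4  9 11
dp:     1  2  1  2  1  2  3  2  3  4  5
At index 3 the value is 2.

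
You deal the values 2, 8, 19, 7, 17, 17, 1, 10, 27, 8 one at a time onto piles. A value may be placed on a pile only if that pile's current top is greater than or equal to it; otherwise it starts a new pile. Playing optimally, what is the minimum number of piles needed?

4

Place each on the leftmost legal pile:
2 → new pile 1 (tops now [2])
8 → new pile 2 (tops now [2, 8])
19 → new pile 3 (tops now [2, 8, 19])
7 → pile 2 (tops now [2, 7, 19])
17 → pile 3 (tops now [2, 7, 17])
17 → pile 3 (tops now [2, 7, 17])
1 → pile 1 (tops now [1, 7, 17])
10 → pile 3 (tops now [1, 7, 10])
27 → new pile 4 (tops now [1, 7, 10, 27])
8 → pile 3 (tops now [1, 7, 8, 27])
Four piles.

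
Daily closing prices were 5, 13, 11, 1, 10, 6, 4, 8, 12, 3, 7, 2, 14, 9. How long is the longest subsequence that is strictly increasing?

5

Let dp[i] be the length of the longest such subsequence ending at index i:
i:      1  2  3  4  5  6  7  8  9 10 11 12 13 14
a[i]:   5 13 11  1 10  6  4  8 12  3  7  2 14  9
dp:     1  2  2  1  2  2  2  3  4  2  3  2  5  4
Maximum dp value is 5.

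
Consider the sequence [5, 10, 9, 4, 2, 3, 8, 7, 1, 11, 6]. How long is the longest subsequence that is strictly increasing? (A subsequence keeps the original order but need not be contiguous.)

4

Track the smallest tail for each achievable length (strict):
5 → extends → [5]
10 → extends → [5, 10]
9 → replaces 10 → [5, 9]
4 → replaces 5 → [4, 9]
2 → replaces 4 → [2, 9]
3 → replaces 9 → [2, 3]
8 → extends → [2, 3, 8]
7 → replaces 8 → [2, 3, 7]
1 → replaces 2 → [1, 3, 7]
11 → extends → [1, 3, 7, 11]
6 → replaces 7 → [1, 3, 6, 11]
Four tails, so the longest strictly increasing subsequence has length 4 (e.g. 2, 3, 8, 11).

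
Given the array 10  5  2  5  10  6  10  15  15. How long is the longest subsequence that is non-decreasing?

6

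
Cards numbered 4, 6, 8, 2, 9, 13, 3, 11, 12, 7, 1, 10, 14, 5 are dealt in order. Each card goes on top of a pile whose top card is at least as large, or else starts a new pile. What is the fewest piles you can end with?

Place each on the leftmost legal pile:
4 → new pile 1 (tops now [4])
6 → new pile 2 (tops now [4, 6])
8 → new pile 3 (tops now [4, 6, 8])
2 → pile 1 (tops now [2, 6, 8])
9 → new pile 4 (tops now [2, 6, 8, 9])
13 → new pile 5 (tops now [2, 6, 8, 9, 13])
3 → pile 2 (tops now [2, 3, 8, 9, 13])
11 → pile 5 (tops now [2, 3, 8, 9, 11])
12 → new pile 6 (tops now [2, 3, 8, 9, 11, 12])
7 → pile 3 (tops now [2, 3, 7, 9, 11, 12])
1 → pile 1 (tops now [1, 3, 7, 9, 11, 12])
10 → pile 5 (tops now [1, 3, 7, 9, 10, 12])
14 → new pile 7 (tops now [1, 3, 7, 9, 10, 12, 14])
5 → pile 3 (tops now [1, 3, 5, 9, 10, 12, 14])
Seven piles.

7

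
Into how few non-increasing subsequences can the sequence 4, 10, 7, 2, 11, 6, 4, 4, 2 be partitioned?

3

Place each on the leftmost legal pile:
4 → new pile 1 (tops now [4])
10 → new pile 2 (tops now [4, 10])
7 → pile 2 (tops now [4, 7])
2 → pile 1 (tops now [2, 7])
11 → new pile 3 (tops now [2, 7, 11])
6 → pile 2 (tops now [2, 6, 11])
4 → pile 2 (tops now [2, 4, 11])
4 → pile 2 (tops now [2, 4, 11])
2 → pile 1 (tops now [2, 4, 11])
Three piles.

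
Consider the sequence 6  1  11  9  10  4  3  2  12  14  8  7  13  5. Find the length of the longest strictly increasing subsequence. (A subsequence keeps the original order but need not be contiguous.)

5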